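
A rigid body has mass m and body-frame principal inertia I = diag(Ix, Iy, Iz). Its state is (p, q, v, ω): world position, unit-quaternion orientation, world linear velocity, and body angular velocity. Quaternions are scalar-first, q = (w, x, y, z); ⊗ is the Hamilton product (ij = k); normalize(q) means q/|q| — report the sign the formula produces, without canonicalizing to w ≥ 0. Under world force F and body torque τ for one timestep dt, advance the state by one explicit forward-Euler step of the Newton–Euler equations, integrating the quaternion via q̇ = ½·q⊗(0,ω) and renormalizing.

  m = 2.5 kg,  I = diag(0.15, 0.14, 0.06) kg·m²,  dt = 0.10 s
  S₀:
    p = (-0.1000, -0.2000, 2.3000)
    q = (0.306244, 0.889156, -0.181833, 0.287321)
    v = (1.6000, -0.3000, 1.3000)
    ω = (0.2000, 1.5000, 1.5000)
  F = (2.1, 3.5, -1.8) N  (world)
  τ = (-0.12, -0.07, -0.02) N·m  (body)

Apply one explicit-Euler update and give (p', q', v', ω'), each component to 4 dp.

p' = (0.0600, -0.2300, 2.4300)
q' = (0.2878, 0.8522, -0.2214, 0.3767)
v' = (1.6840, -0.1600, 1.2280)
ω' = (0.2400, 1.4307, 1.4717)

p' = p + v·dt = (0.0600, -0.2300, 2.4300)
v' = v + a·dt = (1.6840, -0.1600, 1.2280)
precession coupling ω×(Iω) = (-0.1800, 0.0270, -0.0030)
angular accel α = (0.4000, -0.6929, -0.2833)
new body rate ω' = (0.2400, 1.4307, 1.4717)
q⊗(0,ω) = (-0.3360632, -0.6424822, -0.8169038, 1.8294666)
updated quaternion q' = (0.2878, 0.8522, -0.2214, 0.3767)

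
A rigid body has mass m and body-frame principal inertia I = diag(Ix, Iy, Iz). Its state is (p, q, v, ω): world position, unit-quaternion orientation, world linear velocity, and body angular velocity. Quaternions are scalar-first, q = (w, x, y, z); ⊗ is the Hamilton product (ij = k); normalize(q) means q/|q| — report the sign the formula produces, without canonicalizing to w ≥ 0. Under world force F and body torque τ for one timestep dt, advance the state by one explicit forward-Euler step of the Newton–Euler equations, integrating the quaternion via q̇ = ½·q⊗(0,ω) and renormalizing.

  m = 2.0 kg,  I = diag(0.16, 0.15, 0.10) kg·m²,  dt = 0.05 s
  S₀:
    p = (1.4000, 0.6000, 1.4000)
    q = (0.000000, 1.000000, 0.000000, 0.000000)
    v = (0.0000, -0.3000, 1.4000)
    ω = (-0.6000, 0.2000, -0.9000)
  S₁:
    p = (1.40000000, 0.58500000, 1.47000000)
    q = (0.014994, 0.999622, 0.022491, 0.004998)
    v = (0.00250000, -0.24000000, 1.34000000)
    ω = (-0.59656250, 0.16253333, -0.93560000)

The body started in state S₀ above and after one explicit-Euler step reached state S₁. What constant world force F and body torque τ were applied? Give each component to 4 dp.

velocity change Δv = (0.00250000, 0.06000000, -0.06000000)
applied force F = (0.1000, 2.4000, -2.4000)
Δω = ω₁−ω₀ = (0.00343750, -0.03746667, -0.03560000)
applied torque τ = (0.0200, -0.0800, -0.0700)

F = (0.1000, 2.4000, -2.4000)
τ = (0.0200, -0.0800, -0.0700)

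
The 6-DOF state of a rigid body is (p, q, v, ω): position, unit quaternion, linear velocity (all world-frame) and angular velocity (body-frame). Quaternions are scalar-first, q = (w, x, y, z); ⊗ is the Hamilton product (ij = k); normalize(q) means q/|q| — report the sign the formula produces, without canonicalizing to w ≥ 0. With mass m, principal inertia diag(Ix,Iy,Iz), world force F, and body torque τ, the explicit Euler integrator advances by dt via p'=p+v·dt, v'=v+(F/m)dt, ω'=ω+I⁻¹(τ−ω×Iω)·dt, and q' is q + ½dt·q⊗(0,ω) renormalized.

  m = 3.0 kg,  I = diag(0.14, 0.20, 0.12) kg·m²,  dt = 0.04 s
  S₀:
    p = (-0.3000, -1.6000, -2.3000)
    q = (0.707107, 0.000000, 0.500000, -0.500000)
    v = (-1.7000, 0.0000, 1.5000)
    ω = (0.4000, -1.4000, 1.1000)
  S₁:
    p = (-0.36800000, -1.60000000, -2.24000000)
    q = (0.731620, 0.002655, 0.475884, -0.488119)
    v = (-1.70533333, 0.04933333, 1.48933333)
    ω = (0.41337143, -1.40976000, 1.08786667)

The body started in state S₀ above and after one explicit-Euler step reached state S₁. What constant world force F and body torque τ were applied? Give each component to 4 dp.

Δv = v₁−v₀ = (-0.00533333, 0.04933333, -0.01066667)
applied force F = (-0.4000, 3.7000, -0.8000)
Δω = ω₁−ω₀ = (0.01337143, -0.00976000, -0.01213333)
I·α + gyro = (0.1700, -0.0400, -0.0700)

F = (-0.4000, 3.7000, -0.8000)
τ = (0.1700, -0.0400, -0.0700)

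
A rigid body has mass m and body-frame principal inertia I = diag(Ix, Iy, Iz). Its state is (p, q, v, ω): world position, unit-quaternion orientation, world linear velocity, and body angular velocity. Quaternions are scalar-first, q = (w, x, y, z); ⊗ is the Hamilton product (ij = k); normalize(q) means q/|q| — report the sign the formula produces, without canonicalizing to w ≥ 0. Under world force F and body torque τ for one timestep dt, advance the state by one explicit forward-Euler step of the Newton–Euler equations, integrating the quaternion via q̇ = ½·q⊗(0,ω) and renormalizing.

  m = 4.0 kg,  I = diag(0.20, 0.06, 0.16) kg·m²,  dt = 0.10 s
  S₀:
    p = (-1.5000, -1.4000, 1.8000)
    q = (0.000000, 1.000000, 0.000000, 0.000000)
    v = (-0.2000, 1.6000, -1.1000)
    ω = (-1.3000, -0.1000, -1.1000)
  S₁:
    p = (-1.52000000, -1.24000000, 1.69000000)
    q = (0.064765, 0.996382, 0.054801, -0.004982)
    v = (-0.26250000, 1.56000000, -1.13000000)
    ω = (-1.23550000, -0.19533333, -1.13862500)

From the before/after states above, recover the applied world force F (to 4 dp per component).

F = (-2.5000, -1.6000, -1.2000)

velocity change Δv = (-0.06250000, -0.04000000, -0.03000000)
F = m·Δv/dt = (-2.5000, -1.6000, -1.2000)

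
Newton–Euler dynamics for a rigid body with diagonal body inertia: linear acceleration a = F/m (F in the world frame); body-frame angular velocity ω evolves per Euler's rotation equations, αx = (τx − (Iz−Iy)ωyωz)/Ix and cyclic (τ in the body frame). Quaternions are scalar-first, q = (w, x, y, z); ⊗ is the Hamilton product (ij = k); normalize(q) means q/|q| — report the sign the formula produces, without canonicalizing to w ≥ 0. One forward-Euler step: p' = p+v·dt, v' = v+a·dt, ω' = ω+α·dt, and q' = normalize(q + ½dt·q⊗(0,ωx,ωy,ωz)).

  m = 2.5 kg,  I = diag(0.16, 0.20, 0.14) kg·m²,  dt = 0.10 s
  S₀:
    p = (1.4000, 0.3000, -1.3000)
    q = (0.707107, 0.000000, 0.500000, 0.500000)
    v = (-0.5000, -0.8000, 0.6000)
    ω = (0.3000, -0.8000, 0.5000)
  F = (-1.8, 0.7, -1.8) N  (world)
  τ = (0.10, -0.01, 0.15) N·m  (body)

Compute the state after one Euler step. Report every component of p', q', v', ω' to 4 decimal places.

p' = p + v·dt = (1.3500, 0.2200, -1.2400)
new velocity v' = (-0.5720, -0.7720, 0.5280)
precession coupling ω×(Iω) = (0.0240, 0.0030, -0.0096)
α = I⁻¹(τ − ω×Iω) = (0.4750, -0.0650, 1.1400)
ω + α·dt = (0.3475, -0.8065, 0.6140)
2q̇ = q⊗(0,ω) = (0.1500000, 0.8621321, -0.4156856, 0.2035535)
q' = normalize(q + ½dt·q⊗(0,ω)) = (0.7137, 0.0431, 0.4786, 0.5096)

p' = (1.3500, 0.2200, -1.2400)
q' = (0.7137, 0.0431, 0.4786, 0.5096)
v' = (-0.5720, -0.7720, 0.5280)
ω' = (0.3475, -0.8065, 0.6140)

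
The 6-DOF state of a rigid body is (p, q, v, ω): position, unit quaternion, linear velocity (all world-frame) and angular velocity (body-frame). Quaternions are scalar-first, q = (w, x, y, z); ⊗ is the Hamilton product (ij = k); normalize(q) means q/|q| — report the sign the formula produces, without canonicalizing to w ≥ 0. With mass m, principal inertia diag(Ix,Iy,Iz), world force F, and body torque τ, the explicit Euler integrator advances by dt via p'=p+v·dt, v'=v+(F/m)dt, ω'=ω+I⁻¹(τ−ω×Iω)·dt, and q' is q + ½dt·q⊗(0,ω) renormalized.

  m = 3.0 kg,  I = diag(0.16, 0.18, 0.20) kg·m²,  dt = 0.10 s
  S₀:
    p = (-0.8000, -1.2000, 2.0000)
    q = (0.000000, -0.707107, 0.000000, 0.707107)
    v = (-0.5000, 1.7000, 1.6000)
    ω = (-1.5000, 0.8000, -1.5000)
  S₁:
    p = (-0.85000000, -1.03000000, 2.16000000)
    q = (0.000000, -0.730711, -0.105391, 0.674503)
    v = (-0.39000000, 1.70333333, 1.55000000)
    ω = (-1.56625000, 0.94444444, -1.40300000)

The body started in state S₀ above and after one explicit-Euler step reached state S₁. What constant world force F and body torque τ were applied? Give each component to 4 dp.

rate change Δω = (-0.06625000, 0.14444444, 0.09700000)
I·α + gyro = (-0.1300, 0.1700, 0.1700)
velocity change Δv = (0.11000000, 0.00333333, -0.05000000)
F = m·Δv/dt = (3.3000, 0.1000, -1.5000)

F = (3.3000, 0.1000, -1.5000)
τ = (-0.1300, 0.1700, 0.1700)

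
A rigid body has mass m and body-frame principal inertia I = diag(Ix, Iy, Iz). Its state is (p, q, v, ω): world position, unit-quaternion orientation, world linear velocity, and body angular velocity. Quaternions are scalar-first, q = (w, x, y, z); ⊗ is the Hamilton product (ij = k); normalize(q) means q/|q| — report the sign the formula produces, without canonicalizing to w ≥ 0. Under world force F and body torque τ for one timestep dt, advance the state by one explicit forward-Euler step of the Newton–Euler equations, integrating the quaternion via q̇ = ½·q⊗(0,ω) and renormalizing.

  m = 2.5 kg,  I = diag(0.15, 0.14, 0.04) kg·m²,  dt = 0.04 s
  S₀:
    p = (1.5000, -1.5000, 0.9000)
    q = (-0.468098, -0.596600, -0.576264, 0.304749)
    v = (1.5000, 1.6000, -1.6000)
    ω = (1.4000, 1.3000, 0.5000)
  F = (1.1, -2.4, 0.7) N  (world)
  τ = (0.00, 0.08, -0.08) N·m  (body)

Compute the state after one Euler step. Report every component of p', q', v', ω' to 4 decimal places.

p' = (1.5600, -1.4360, 0.8360)
q' = (-0.4391, -0.6229, -0.5735, 0.3005)
v' = (1.5176, 1.5616, -1.5888)
ω' = (1.4173, 1.3009, 0.4382)

(τ − ω×Iω)/I = (0.4333, 0.0214, -1.5450)
ω + α·dt = (1.4173, 1.3009, 0.4382)
Hamilton product q⊗(0,ω) = (1.4320087, -1.3396429, 0.1164212, -0.2028594)
q' = normalize(q + ½dt·q⊗(0,ω)) = (-0.4391, -0.6229, -0.5735, 0.3005)
a = (0.4400, -0.9600, 0.2800)
p + v·dt = (1.5600, -1.4360, 0.8360)
v + (F/m)dt = (1.5176, 1.5616, -1.5888)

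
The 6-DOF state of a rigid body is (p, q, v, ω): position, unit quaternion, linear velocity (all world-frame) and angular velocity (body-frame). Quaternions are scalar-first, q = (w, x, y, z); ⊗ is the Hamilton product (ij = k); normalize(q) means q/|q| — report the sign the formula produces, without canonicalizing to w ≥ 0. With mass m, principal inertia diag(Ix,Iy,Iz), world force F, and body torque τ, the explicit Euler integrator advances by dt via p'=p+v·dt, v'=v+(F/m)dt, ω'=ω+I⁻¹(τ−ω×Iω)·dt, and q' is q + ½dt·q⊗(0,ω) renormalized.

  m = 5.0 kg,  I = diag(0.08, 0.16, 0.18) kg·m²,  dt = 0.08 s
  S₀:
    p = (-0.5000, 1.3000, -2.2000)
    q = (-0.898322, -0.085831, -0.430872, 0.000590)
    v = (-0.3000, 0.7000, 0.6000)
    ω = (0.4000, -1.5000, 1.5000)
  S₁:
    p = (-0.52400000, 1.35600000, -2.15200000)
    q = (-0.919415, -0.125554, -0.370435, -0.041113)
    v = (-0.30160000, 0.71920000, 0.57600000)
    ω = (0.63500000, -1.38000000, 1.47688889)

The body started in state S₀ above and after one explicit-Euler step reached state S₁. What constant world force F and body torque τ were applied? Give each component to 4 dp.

Δv = v₁−v₀ = (-0.00160000, 0.01920000, -0.02400000)
m·(v₁−v₀)/dt = (-0.1000, 1.2000, -1.5000)
rate change Δω = (0.23500000, 0.12000000, -0.02311111)
applied torque τ = (0.1900, 0.1800, -0.1000)

F = (-0.1000, 1.2000, -1.5000)
τ = (0.1900, 0.1800, -0.1000)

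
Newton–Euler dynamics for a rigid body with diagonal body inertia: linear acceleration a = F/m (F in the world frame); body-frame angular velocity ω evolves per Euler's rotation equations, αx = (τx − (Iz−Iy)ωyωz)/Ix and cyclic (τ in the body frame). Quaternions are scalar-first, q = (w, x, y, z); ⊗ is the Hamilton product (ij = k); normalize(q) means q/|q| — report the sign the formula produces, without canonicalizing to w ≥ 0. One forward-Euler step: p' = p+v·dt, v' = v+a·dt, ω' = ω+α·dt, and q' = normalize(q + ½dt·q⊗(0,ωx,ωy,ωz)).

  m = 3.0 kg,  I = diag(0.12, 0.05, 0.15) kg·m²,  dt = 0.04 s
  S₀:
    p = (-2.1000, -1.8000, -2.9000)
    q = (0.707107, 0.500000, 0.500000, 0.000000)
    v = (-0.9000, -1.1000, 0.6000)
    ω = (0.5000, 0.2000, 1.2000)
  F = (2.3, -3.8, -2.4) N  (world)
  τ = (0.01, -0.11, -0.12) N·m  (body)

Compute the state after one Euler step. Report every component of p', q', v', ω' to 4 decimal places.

precession coupling ω×(Iω) = (0.0240, -0.0180, -0.0070)
(τ − ω×Iω)/I = (-0.1167, -1.8400, -0.7533)
new body rate ω' = (0.4953, 0.1264, 1.1699)
q⊗(0,ω) = (-0.3500000, 0.9535535, -0.4585786, 0.6985284)
q' = normalize(q + ½dt·q⊗(0,ω)) = (0.6999, 0.5189, 0.4907, 0.0140)
p' = p + v·dt = (-2.1360, -1.8440, -2.8760)
v + (F/m)dt = (-0.8693, -1.1507, 0.5680)

p' = (-2.1360, -1.8440, -2.8760)
q' = (0.6999, 0.5189, 0.4907, 0.0140)
v' = (-0.8693, -1.1507, 0.5680)
ω' = (0.4953, 0.1264, 1.1699)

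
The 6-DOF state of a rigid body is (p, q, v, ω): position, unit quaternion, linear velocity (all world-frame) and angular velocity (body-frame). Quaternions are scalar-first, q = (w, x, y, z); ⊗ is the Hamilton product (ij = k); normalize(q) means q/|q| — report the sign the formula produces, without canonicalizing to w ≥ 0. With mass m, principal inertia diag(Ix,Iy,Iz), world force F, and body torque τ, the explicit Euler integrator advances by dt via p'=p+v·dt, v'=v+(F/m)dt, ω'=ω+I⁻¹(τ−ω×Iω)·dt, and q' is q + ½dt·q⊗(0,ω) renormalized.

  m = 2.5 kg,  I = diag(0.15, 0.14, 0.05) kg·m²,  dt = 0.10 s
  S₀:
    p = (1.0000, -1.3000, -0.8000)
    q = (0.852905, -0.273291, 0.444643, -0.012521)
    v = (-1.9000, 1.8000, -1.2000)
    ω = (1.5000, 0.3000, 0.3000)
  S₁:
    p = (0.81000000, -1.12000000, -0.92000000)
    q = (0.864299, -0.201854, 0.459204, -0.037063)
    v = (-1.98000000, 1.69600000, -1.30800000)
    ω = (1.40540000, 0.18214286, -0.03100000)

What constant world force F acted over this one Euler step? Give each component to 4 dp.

F = (-2.0000, -2.6000, -2.7000)

velocity change Δv = (-0.08000000, -0.10400000, -0.10800000)
applied force F = (-2.0000, -2.6000, -2.7000)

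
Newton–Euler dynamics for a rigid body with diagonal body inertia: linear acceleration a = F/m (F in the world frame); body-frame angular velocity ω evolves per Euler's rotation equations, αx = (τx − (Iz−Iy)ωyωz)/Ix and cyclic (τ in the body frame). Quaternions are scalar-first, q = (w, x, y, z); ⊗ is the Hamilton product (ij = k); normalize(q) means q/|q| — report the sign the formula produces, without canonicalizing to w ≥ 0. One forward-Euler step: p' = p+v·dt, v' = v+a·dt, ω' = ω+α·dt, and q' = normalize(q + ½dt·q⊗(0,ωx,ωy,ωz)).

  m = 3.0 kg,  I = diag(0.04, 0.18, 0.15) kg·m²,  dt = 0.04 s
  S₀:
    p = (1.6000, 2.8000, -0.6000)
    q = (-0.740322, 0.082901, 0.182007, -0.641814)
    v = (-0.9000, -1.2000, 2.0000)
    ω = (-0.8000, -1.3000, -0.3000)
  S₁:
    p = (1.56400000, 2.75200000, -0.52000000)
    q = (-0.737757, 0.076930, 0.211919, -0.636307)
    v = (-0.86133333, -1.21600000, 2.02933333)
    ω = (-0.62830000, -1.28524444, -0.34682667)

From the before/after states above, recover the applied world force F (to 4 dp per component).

F = (2.9000, -1.2000, 2.2000)

Δv = v₁−v₀ = (0.03866667, -0.01600000, 0.02933333)
F = m·Δv/dt = (2.9000, -1.2000, 2.2000)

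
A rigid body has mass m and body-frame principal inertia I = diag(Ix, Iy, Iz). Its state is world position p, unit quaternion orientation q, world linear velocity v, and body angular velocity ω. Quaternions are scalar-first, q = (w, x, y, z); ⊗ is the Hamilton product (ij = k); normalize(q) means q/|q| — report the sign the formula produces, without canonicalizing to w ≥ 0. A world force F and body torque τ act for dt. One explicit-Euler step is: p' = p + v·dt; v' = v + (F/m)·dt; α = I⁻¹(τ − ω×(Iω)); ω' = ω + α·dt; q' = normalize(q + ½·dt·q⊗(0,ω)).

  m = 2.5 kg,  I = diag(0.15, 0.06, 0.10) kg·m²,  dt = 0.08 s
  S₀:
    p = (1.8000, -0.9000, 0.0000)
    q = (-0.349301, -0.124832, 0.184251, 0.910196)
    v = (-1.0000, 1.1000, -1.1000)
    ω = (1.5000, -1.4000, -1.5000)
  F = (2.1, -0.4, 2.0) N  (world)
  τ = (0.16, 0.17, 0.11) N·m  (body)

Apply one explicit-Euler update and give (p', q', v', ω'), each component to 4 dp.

p + v·dt = (1.7200, -0.8120, -0.0880)
v' = v + a·dt = (-0.9328, 1.0872, -1.0360)
angular accel α = (0.5067, 4.7083, -0.7900)
ω + α·dt = (1.5405, -1.0233, -1.5632)
2q̇ = q⊗(0,ω) = (1.8104934, 0.4739464, 1.6670674, 0.4223398)
q + ½dt·q⊗(0,ω), renormalized = (-0.2755, -0.1053, 0.2496, 0.9223)

p' = (1.7200, -0.8120, -0.0880)
q' = (-0.2755, -0.1053, 0.2496, 0.9223)
v' = (-0.9328, 1.0872, -1.0360)
ω' = (1.5405, -1.0233, -1.5632)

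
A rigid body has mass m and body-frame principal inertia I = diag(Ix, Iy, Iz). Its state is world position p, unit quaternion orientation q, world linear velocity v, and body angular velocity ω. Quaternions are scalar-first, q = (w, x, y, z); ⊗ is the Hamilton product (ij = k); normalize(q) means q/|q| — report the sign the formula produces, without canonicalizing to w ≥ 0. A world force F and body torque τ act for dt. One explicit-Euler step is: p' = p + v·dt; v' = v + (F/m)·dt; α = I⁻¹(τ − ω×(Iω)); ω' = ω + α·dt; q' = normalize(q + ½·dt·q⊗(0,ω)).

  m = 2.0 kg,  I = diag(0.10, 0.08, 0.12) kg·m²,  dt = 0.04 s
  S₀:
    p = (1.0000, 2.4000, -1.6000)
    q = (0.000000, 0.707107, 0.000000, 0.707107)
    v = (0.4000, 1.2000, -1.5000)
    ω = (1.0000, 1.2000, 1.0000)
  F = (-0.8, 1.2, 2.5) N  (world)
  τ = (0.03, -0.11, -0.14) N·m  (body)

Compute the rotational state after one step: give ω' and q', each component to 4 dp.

gyro term ω×Iω = (0.0480, -0.0200, -0.0240)
(τ − ω×Iω)/I = (-0.1800, -1.1250, -0.9667)
new body rate ω' = (0.9928, 1.1550, 0.9613)
2q̇ = q⊗(0,ω) = (-1.4142140, -0.8485284, 0.0000000, 0.8485284)
q' = normalize(q + ½dt·q⊗(0,ω)) = (-0.0283, 0.6897, 0.0000, 0.7236)

ω' = (0.9928, 1.1550, 0.9613)
q' = (-0.0283, 0.6897, 0.0000, 0.7236)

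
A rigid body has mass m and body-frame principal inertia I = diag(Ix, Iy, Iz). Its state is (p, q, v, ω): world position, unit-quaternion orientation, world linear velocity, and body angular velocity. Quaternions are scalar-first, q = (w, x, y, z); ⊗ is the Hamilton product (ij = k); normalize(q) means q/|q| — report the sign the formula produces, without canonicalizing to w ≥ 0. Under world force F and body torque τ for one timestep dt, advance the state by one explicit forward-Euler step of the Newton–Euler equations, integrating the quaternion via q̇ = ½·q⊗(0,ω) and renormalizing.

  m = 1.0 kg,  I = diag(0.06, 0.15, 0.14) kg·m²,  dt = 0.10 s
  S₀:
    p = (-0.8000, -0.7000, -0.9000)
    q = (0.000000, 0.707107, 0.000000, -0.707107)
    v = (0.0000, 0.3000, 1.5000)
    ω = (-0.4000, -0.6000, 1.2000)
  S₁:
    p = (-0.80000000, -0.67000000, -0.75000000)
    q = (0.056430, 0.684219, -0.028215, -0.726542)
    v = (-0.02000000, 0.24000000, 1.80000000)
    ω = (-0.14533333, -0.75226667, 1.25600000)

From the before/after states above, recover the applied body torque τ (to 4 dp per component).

rate change Δω = (0.25466667, -0.15226667, 0.05600000)
gyro term ω₀×Iω₀ = (0.0072, 0.0384, 0.0216)
I·α + gyro = (0.1600, -0.1900, 0.1000)

τ = (0.1600, -0.1900, 0.1000)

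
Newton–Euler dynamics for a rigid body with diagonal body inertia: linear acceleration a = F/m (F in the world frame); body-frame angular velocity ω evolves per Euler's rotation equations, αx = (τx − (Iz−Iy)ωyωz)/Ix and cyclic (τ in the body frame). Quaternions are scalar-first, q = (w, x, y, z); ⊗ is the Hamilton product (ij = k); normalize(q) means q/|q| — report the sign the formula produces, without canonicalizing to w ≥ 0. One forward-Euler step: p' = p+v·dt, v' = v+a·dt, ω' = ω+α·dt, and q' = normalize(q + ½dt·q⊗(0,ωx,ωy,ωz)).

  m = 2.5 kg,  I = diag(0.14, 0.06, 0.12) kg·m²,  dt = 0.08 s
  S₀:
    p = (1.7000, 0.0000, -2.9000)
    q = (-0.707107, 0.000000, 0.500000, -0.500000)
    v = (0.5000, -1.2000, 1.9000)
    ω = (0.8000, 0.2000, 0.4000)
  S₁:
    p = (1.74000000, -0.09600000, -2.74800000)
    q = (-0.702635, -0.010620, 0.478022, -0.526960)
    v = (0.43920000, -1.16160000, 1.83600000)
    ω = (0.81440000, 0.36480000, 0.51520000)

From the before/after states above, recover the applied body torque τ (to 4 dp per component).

Δω = ω₁−ω₀ = (0.01440000, 0.16480000, 0.11520000)
ω₀×(Iω₀) = (0.0048, 0.0064, -0.0128)
applied torque τ = (0.0300, 0.1300, 0.1600)

τ = (0.0300, 0.1300, 0.1600)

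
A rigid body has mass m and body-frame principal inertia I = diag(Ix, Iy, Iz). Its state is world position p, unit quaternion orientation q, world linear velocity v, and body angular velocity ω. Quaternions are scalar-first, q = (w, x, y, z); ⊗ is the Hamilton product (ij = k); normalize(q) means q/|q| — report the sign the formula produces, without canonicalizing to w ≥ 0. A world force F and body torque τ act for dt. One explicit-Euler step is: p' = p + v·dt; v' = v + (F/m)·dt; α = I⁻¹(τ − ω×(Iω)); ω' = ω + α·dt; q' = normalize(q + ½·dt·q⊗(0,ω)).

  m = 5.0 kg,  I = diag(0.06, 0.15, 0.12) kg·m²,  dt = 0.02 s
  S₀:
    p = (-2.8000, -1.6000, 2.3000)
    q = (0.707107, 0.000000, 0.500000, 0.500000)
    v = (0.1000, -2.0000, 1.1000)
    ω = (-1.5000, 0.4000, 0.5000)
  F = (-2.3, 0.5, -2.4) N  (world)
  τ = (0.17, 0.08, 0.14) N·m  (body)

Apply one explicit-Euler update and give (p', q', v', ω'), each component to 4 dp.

linear accel F/m = (-0.4600, 0.1000, -0.4800)
p' = p + v·dt = (-2.7980, -1.6400, 2.3220)
v' = v + a·dt = (0.0908, -1.9980, 1.0904)
gyro term ω×Iω = (-0.0060, 0.0450, -0.0540)
(τ − ω×Iω)/I = (2.9333, 0.2333, 1.6167)
ω' = ω + α·dt = (-1.4413, 0.4047, 0.5323)
q⊗(0,ω) = (-0.4500000, -1.0106605, -0.4671572, 1.1035535)
updated quaternion q' = (0.7025, -0.0101, 0.4953, 0.5110)

p' = (-2.7980, -1.6400, 2.3220)
q' = (0.7025, -0.0101, 0.4953, 0.5110)
v' = (0.0908, -1.9980, 1.0904)
ω' = (-1.4413, 0.4047, 0.5323)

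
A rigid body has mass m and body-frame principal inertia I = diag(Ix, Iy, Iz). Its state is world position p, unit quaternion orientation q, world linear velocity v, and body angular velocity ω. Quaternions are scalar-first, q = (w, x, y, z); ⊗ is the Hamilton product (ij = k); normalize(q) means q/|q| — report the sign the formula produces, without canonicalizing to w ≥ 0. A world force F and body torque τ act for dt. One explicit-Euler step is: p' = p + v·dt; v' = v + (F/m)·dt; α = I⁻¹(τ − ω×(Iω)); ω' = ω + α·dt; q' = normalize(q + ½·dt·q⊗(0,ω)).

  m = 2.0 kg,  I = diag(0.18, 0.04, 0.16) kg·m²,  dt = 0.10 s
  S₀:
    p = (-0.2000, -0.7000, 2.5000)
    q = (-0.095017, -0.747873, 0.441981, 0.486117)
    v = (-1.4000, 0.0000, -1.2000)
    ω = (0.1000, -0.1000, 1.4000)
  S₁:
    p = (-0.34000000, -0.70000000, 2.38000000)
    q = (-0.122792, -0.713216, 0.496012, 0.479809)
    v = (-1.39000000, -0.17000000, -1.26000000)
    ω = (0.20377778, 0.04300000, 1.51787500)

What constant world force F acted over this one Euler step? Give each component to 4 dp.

Δv = v₁−v₀ = (0.01000000, -0.17000000, -0.06000000)
F = m·Δv/dt = (0.2000, -3.4000, -1.2000)

F = (0.2000, -3.4000, -1.2000)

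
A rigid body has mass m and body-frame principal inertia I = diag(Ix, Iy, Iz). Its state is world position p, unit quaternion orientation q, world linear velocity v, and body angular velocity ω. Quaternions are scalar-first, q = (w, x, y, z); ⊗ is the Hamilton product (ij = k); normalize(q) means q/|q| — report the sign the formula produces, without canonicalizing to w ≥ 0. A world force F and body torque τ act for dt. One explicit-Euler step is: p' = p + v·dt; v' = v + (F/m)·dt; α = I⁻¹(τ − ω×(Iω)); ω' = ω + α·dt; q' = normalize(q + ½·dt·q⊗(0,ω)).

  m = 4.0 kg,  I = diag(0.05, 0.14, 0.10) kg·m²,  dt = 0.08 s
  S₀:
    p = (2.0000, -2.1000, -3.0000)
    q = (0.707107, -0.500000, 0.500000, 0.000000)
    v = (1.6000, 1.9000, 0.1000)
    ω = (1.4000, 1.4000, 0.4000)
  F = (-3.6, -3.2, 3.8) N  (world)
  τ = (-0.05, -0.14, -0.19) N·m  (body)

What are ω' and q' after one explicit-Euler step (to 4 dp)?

ω' = (1.3558, 1.3360, 0.1069)
q' = (0.7048, -0.4509, 0.5458, -0.0445)

precession coupling ω×(Iω) = (-0.0224, -0.0280, 0.1764)
angular accel α = (-0.5520, -0.8000, -3.6640)
new body rate ω' = (1.3558, 1.3360, 0.1069)
q⊗(0,ω) = (0.0000000, 1.1899498, 1.1899498, -1.1171572)
q + ½dt·q⊗(0,ω), renormalized = (0.7048, -0.4509, 0.5458, -0.0445)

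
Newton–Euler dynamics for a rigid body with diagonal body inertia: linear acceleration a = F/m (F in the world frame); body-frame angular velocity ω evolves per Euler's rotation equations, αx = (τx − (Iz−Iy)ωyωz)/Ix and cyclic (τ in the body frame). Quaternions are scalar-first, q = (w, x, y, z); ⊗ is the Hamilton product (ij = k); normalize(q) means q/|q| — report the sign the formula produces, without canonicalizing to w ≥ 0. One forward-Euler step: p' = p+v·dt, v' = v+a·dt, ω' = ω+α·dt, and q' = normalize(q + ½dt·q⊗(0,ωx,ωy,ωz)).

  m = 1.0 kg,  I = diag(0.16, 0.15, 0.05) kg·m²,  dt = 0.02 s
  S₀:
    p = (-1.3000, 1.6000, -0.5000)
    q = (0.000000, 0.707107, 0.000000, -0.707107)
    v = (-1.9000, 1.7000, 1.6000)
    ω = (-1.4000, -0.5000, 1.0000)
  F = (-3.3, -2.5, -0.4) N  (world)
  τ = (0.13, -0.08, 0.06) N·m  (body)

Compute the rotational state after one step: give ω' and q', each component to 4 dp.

precession coupling ω×(Iω) = (0.0500, -0.1540, -0.0070)
angular accel α = (0.5000, 0.4933, 1.3400)
ω' = ω + α·dt = (-1.3900, -0.4901, 1.0268)
2q̇ = q⊗(0,ω) = (1.6970568, -0.3535535, 0.2828428, -0.3535535)
updated quaternion q' = (0.0170, 0.7035, 0.0028, -0.7105)

ω' = (-1.3900, -0.4901, 1.0268)
q' = (0.0170, 0.7035, 0.0028, -0.7105)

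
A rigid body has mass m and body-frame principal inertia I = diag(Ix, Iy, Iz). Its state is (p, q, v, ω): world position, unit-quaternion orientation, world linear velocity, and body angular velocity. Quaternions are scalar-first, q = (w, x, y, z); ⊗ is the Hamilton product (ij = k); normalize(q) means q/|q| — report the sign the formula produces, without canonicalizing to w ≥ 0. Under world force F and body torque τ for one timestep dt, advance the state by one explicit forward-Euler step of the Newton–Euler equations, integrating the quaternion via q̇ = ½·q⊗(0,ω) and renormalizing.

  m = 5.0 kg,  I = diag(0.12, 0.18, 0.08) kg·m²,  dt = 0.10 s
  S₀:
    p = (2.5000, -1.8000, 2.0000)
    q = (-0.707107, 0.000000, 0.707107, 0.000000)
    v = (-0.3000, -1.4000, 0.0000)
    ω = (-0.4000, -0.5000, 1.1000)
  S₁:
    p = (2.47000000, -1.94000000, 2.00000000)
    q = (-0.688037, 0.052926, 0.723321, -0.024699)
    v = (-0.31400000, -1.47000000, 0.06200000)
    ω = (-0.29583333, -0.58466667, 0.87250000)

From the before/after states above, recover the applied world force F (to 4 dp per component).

v₁ − v₀ = (-0.01400000, -0.07000000, 0.06200000)
m·(v₁−v₀)/dt = (-0.7000, -3.5000, 3.1000)

F = (-0.7000, -3.5000, 3.1000)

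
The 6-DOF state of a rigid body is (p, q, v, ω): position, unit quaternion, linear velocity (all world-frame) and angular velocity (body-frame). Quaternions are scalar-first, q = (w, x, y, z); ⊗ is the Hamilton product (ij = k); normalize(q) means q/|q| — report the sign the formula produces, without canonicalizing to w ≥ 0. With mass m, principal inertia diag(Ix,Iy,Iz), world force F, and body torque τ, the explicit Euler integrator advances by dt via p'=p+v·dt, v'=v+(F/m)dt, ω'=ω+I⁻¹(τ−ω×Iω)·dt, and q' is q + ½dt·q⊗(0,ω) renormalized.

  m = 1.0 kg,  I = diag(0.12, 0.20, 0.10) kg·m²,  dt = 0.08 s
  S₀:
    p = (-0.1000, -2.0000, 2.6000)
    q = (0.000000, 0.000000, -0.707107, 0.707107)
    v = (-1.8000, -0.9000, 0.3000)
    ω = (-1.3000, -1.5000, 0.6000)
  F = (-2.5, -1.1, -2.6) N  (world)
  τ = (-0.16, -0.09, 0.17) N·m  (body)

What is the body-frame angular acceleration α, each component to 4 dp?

precession coupling ω×(Iω) = (0.0900, -0.0156, 0.1560)
α = I⁻¹(τ − ω×Iω) = (-2.0833, -0.3720, 0.1400)

α = (-2.0833, -0.3720, 0.1400)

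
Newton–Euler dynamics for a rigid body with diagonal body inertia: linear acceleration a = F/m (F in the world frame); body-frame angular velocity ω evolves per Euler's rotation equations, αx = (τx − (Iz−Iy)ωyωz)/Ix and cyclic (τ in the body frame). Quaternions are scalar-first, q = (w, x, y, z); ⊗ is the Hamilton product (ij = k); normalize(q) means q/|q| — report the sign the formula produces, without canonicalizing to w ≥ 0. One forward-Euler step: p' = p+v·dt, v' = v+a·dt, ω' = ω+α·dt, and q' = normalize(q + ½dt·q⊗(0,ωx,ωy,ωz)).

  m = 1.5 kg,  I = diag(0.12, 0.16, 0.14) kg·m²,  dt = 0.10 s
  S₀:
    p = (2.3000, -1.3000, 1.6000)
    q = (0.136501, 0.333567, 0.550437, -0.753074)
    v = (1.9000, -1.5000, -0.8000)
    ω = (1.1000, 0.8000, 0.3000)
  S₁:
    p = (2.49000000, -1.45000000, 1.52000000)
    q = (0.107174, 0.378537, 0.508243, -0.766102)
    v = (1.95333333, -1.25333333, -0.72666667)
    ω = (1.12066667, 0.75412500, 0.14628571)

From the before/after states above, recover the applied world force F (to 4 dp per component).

v₁ − v₀ = (0.05333333, 0.24666667, 0.07333333)
F = m·Δv/dt = (0.8000, 3.7000, 1.1000)

F = (0.8000, 3.7000, 1.1000)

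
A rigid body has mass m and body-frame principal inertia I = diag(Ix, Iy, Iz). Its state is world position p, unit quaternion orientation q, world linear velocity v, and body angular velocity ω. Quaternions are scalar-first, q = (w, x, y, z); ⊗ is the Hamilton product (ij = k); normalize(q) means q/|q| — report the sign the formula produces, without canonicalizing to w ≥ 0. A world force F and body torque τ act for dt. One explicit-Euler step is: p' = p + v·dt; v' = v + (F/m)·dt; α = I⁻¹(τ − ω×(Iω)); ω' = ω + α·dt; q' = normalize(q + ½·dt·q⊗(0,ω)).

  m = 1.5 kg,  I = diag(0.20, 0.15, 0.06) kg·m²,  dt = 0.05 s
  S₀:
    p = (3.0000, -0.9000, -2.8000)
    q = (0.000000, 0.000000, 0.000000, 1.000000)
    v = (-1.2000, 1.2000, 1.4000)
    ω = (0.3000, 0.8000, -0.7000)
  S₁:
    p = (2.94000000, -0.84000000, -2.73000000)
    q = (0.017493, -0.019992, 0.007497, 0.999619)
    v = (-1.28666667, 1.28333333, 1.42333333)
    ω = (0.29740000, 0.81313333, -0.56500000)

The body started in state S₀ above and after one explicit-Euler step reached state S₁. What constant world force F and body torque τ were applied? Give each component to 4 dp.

F = (-2.6000, 2.5000, 0.7000)
τ = (0.0400, 0.0100, 0.1500)

Δω = ω₁−ω₀ = (-0.00260000, 0.01313333, 0.13500000)
I·α + gyro = (0.0400, 0.0100, 0.1500)
velocity change Δv = (-0.08666667, 0.08333333, 0.02333333)
F = m·Δv/dt = (-2.6000, 2.5000, 0.7000)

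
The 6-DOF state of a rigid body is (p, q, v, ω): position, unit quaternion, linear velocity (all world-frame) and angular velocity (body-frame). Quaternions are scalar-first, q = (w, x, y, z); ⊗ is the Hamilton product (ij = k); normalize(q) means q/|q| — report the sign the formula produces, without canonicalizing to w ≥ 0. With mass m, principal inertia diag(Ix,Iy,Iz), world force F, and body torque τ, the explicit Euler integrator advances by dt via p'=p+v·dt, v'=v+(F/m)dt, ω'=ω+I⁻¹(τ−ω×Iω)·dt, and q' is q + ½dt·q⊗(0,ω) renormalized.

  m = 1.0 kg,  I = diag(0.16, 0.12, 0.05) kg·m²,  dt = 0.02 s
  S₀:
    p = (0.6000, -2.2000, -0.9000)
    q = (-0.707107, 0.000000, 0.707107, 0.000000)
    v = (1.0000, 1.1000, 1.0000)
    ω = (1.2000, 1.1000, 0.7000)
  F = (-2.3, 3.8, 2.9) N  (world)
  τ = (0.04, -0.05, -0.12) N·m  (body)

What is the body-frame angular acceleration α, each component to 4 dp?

ω×(Iω) gyroscopic = (-0.0539, 0.0924, -0.0528)
(τ − ω×Iω)/I = (0.5869, -1.1867, -1.3440)

α = (0.5869, -1.1867, -1.3440)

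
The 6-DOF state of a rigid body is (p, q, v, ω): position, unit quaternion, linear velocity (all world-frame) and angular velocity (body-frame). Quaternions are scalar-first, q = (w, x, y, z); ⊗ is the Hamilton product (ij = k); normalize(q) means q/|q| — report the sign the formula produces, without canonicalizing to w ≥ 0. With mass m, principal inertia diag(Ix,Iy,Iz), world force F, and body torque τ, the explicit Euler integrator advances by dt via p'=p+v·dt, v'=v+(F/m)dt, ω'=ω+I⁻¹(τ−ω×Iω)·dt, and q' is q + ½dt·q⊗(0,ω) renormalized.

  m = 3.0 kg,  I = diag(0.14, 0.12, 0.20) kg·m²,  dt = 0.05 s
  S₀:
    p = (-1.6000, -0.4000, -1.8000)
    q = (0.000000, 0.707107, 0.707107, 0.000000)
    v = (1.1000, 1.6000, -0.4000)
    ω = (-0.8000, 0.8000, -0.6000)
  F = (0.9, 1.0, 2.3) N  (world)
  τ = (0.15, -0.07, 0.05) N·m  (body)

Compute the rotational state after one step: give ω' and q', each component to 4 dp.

precession coupling ω×(Iω) = (-0.0384, -0.0288, 0.0128)
(τ − ω×Iω)/I = (1.3457, -0.3433, 0.1860)
ω + α·dt = (-0.7327, 0.7828, -0.5907)
q⊗(0,ω) = (0.0000000, -0.4242642, 0.4242642, 1.1313712)
updated quaternion q' = (0.0000, 0.6961, 0.7173, 0.0283)

ω' = (-0.7327, 0.7828, -0.5907)
q' = (0.0000, 0.6961, 0.7173, 0.0283)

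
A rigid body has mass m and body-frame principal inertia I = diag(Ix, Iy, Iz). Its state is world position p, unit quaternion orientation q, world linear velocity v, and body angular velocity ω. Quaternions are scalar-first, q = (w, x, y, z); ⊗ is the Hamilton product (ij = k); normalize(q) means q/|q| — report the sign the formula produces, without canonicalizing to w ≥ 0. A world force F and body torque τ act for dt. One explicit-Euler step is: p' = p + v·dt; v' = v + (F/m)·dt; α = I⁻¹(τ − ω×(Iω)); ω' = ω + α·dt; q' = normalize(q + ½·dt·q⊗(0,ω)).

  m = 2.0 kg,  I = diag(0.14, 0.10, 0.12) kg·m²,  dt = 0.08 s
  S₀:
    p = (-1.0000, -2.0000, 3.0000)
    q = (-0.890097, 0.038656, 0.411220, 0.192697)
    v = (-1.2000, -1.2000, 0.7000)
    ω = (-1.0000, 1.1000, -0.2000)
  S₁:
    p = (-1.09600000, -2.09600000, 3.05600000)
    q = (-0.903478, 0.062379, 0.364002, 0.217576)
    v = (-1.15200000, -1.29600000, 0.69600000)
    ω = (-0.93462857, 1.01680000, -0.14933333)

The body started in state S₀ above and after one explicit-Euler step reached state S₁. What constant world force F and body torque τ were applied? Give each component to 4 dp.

F = (1.2000, -2.4000, -0.1000)
τ = (0.1100, -0.1000, 0.1200)

velocity change Δv = (0.04800000, -0.09600000, -0.00400000)
F = m·Δv/dt = (1.2000, -2.4000, -0.1000)
rate change Δω = (0.06537143, -0.08320000, 0.05066667)
precession coupling = (-0.0044, 0.0040, 0.0440)
I·α + gyro = (0.1100, -0.1000, 0.1200)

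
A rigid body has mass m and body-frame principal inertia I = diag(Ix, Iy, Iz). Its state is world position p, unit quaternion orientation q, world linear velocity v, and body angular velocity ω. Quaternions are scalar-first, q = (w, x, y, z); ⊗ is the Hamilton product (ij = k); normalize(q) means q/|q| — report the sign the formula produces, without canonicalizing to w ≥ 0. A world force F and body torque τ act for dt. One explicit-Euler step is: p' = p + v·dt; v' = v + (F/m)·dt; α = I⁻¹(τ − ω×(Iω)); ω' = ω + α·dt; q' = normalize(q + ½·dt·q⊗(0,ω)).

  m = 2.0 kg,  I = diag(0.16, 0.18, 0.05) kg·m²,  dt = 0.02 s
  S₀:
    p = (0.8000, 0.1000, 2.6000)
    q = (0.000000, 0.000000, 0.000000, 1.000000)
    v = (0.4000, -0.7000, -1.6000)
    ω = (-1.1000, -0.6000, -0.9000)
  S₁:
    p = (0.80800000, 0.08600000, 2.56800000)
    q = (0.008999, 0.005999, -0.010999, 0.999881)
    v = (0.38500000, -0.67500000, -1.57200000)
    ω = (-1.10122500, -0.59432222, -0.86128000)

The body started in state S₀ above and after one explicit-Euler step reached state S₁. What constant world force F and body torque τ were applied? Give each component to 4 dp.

F = (-1.5000, 2.5000, 2.8000)
τ = (-0.0800, 0.1600, 0.1100)

v₁ − v₀ = (-0.01500000, 0.02500000, 0.02800000)
applied force F = (-1.5000, 2.5000, 2.8000)
ω₁ − ω₀ = (-0.00122500, 0.00567778, 0.03872000)
gyro term ω₀×Iω₀ = (-0.0702, 0.1089, 0.0132)
τ = I·(Δω/dt) + ω₀×(Iω₀) = (-0.0800, 0.1600, 0.1100)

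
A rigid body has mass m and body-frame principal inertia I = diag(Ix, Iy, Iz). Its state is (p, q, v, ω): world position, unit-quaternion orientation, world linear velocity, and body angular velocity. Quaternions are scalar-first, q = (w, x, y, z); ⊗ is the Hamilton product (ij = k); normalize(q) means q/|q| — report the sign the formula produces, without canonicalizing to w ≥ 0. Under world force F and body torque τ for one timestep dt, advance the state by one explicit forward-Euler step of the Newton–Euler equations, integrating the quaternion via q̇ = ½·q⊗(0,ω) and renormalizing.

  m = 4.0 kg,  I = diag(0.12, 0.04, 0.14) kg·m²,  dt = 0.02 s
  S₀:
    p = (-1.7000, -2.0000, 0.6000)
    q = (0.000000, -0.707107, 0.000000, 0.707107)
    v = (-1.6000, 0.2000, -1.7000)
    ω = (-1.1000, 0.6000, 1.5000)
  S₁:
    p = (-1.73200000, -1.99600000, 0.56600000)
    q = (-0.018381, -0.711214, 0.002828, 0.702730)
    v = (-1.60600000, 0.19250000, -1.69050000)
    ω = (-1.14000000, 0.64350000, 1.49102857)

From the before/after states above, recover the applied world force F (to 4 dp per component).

v₁ − v₀ = (-0.00600000, -0.00750000, 0.00950000)
m·(v₁−v₀)/dt = (-1.2000, -1.5000, 1.9000)

F = (-1.2000, -1.5000, 1.9000)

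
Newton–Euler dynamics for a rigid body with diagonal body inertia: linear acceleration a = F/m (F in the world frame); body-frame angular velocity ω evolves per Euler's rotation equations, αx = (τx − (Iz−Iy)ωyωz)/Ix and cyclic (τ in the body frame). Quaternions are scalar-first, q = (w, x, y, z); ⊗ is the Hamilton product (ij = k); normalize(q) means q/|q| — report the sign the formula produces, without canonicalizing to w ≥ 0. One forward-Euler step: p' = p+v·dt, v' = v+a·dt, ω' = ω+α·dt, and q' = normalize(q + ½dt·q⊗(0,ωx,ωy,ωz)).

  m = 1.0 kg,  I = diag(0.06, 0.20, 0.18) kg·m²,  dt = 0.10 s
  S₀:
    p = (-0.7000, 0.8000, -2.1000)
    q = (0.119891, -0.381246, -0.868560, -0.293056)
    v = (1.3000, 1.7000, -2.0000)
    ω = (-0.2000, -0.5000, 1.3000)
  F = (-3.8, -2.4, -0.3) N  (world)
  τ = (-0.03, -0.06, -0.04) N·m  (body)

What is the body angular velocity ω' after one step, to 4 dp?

ω' = (-0.2717, -0.5456, 1.2700)

angular accel α = (-0.7167, -0.4560, -0.3000)
new body rate ω' = (-0.2717, -0.5456, 1.2700)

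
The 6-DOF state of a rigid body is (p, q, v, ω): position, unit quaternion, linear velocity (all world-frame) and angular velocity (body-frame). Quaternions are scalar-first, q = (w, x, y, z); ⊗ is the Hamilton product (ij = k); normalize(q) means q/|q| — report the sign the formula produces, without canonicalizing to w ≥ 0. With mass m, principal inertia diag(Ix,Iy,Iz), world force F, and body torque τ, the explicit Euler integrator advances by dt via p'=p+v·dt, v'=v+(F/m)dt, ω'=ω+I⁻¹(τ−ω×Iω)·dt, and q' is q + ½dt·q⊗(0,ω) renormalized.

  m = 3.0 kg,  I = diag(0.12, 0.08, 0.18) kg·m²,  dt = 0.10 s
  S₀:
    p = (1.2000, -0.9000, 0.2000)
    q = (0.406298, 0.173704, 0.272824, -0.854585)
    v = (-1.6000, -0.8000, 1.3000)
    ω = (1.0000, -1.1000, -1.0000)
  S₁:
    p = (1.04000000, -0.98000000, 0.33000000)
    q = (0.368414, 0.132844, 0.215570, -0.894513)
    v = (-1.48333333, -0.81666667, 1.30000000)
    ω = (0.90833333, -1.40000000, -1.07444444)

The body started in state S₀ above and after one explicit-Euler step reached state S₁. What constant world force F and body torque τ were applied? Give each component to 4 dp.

F = (3.5000, -0.5000, 0.0000)
τ = (0.0000, -0.1800, -0.0900)

velocity change Δv = (0.11666667, -0.01666667, 0.00000000)
m·(v₁−v₀)/dt = (3.5000, -0.5000, 0.0000)
ω₁ − ω₀ = (-0.09166667, -0.30000000, -0.07444444)
I·α + gyro = (0.0000, -0.1800, -0.0900)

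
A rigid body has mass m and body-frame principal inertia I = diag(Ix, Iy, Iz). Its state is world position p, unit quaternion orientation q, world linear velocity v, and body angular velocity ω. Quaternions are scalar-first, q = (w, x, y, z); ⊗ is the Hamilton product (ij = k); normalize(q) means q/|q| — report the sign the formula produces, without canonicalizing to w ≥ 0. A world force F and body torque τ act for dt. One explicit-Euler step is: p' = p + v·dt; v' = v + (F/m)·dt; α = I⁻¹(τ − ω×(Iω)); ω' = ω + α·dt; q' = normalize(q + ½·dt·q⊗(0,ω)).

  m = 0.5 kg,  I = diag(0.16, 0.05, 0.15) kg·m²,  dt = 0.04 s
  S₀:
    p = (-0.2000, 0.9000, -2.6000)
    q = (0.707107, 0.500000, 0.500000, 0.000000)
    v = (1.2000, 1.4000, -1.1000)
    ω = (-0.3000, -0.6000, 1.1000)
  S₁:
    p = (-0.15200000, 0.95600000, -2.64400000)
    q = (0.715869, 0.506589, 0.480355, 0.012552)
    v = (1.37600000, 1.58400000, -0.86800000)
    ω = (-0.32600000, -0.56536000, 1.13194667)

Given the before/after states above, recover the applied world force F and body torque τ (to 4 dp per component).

F = (2.2000, 2.3000, 2.9000)
τ = (-0.1700, 0.0400, 0.1000)

Δv = v₁−v₀ = (0.17600000, 0.18400000, 0.23200000)
m·(v₁−v₀)/dt = (2.2000, 2.3000, 2.9000)
Δω = ω₁−ω₀ = (-0.02600000, 0.03464000, 0.03194667)
τ = I·(Δω/dt) + ω₀×(Iω₀) = (-0.1700, 0.0400, 0.1000)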